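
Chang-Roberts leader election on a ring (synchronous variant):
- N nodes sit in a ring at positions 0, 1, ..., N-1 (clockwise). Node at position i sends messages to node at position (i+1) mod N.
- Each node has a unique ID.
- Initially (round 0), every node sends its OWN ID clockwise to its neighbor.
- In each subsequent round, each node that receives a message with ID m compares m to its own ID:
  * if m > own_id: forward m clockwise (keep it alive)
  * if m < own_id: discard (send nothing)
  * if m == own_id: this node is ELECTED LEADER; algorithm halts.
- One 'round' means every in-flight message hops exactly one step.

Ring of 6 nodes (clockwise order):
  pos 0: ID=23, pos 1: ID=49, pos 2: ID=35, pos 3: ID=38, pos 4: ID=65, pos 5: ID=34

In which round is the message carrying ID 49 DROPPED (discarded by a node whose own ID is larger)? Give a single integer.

Round 1: pos1(id49) recv 23: drop; pos2(id35) recv 49: fwd; pos3(id38) recv 35: drop; pos4(id65) recv 38: drop; pos5(id34) recv 65: fwd; pos0(id23) recv 34: fwd
Round 2: pos3(id38) recv 49: fwd; pos0(id23) recv 65: fwd; pos1(id49) recv 34: drop
Round 3: pos4(id65) recv 49: drop; pos1(id49) recv 65: fwd
Round 4: pos2(id35) recv 65: fwd
Round 5: pos3(id38) recv 65: fwd
Round 6: pos4(id65) recv 65: ELECTED
Message ID 49 originates at pos 1; dropped at pos 4 in round 3

Answer: 3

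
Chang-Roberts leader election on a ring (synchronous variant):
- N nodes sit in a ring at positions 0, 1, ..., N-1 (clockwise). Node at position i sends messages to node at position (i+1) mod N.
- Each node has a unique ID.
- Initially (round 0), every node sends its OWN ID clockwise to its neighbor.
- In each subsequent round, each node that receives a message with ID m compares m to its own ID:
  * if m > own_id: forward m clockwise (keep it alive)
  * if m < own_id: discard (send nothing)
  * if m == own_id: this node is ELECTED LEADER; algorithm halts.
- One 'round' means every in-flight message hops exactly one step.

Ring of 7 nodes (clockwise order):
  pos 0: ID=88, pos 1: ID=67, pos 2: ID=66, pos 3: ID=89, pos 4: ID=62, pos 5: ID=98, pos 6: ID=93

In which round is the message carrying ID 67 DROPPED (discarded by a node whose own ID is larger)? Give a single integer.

Answer: 2

Derivation:
Round 1: pos1(id67) recv 88: fwd; pos2(id66) recv 67: fwd; pos3(id89) recv 66: drop; pos4(id62) recv 89: fwd; pos5(id98) recv 62: drop; pos6(id93) recv 98: fwd; pos0(id88) recv 93: fwd
Round 2: pos2(id66) recv 88: fwd; pos3(id89) recv 67: drop; pos5(id98) recv 89: drop; pos0(id88) recv 98: fwd; pos1(id67) recv 93: fwd
Round 3: pos3(id89) recv 88: drop; pos1(id67) recv 98: fwd; pos2(id66) recv 93: fwd
Round 4: pos2(id66) recv 98: fwd; pos3(id89) recv 93: fwd
Round 5: pos3(id89) recv 98: fwd; pos4(id62) recv 93: fwd
Round 6: pos4(id62) recv 98: fwd; pos5(id98) recv 93: drop
Round 7: pos5(id98) recv 98: ELECTED
Message ID 67 originates at pos 1; dropped at pos 3 in round 2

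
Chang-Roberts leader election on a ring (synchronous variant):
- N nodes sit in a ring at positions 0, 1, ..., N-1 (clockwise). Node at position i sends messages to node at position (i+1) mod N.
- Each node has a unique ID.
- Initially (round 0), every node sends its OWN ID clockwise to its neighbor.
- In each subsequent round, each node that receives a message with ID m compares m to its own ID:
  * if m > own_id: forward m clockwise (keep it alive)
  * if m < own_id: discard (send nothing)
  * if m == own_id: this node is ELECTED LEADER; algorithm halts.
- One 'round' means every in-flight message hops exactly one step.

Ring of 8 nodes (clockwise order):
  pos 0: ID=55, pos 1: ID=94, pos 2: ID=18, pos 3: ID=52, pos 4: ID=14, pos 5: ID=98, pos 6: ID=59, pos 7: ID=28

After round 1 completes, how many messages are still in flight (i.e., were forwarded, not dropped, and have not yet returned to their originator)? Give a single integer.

Answer: 4

Derivation:
Round 1: pos1(id94) recv 55: drop; pos2(id18) recv 94: fwd; pos3(id52) recv 18: drop; pos4(id14) recv 52: fwd; pos5(id98) recv 14: drop; pos6(id59) recv 98: fwd; pos7(id28) recv 59: fwd; pos0(id55) recv 28: drop
After round 1: 4 messages still in flight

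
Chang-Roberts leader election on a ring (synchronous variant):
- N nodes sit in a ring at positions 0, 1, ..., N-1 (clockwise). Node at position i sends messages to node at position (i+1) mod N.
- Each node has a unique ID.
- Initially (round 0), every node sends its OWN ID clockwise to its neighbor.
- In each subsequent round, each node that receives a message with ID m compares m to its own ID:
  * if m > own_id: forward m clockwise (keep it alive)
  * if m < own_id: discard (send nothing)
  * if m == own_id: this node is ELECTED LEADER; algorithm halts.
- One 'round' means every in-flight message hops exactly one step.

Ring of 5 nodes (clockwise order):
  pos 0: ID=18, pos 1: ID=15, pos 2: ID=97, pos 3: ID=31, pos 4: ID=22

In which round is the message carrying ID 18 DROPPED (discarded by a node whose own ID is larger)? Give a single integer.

Answer: 2

Derivation:
Round 1: pos1(id15) recv 18: fwd; pos2(id97) recv 15: drop; pos3(id31) recv 97: fwd; pos4(id22) recv 31: fwd; pos0(id18) recv 22: fwd
Round 2: pos2(id97) recv 18: drop; pos4(id22) recv 97: fwd; pos0(id18) recv 31: fwd; pos1(id15) recv 22: fwd
Round 3: pos0(id18) recv 97: fwd; pos1(id15) recv 31: fwd; pos2(id97) recv 22: drop
Round 4: pos1(id15) recv 97: fwd; pos2(id97) recv 31: drop
Round 5: pos2(id97) recv 97: ELECTED
Message ID 18 originates at pos 0; dropped at pos 2 in round 2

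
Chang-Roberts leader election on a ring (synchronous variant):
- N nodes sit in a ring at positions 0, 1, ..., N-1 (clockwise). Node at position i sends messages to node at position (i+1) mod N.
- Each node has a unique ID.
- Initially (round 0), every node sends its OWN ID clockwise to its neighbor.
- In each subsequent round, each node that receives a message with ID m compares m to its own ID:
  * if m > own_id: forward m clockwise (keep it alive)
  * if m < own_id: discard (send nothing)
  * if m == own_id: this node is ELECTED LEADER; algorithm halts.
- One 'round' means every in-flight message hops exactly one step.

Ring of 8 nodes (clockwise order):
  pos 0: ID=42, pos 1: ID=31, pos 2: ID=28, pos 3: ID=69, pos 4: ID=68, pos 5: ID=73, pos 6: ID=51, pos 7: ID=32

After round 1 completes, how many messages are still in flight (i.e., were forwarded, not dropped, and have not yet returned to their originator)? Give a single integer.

Answer: 5

Derivation:
Round 1: pos1(id31) recv 42: fwd; pos2(id28) recv 31: fwd; pos3(id69) recv 28: drop; pos4(id68) recv 69: fwd; pos5(id73) recv 68: drop; pos6(id51) recv 73: fwd; pos7(id32) recv 51: fwd; pos0(id42) recv 32: drop
After round 1: 5 messages still in flight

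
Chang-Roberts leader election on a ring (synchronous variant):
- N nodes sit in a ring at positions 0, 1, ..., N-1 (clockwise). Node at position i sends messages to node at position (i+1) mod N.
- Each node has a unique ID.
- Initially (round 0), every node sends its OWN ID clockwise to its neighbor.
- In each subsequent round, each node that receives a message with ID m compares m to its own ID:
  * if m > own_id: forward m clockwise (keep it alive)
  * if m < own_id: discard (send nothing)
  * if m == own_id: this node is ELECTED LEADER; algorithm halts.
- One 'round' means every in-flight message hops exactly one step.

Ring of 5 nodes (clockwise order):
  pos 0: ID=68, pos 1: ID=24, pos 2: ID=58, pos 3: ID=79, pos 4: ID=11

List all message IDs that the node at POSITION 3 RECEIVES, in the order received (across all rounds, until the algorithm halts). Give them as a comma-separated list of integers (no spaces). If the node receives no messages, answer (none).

Answer: 58,68,79

Derivation:
Round 1: pos1(id24) recv 68: fwd; pos2(id58) recv 24: drop; pos3(id79) recv 58: drop; pos4(id11) recv 79: fwd; pos0(id68) recv 11: drop
Round 2: pos2(id58) recv 68: fwd; pos0(id68) recv 79: fwd
Round 3: pos3(id79) recv 68: drop; pos1(id24) recv 79: fwd
Round 4: pos2(id58) recv 79: fwd
Round 5: pos3(id79) recv 79: ELECTED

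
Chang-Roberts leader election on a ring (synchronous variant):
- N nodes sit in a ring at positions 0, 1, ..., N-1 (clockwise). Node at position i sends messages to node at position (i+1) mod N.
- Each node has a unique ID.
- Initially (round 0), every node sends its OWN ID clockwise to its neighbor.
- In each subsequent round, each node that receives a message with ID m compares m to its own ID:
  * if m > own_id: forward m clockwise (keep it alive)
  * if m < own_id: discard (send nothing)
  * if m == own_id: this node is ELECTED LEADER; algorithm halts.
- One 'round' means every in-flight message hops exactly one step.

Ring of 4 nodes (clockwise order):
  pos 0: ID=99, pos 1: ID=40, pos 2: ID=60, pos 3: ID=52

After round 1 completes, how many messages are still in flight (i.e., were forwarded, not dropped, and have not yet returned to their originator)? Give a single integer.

Answer: 2

Derivation:
Round 1: pos1(id40) recv 99: fwd; pos2(id60) recv 40: drop; pos3(id52) recv 60: fwd; pos0(id99) recv 52: drop
After round 1: 2 messages still in flight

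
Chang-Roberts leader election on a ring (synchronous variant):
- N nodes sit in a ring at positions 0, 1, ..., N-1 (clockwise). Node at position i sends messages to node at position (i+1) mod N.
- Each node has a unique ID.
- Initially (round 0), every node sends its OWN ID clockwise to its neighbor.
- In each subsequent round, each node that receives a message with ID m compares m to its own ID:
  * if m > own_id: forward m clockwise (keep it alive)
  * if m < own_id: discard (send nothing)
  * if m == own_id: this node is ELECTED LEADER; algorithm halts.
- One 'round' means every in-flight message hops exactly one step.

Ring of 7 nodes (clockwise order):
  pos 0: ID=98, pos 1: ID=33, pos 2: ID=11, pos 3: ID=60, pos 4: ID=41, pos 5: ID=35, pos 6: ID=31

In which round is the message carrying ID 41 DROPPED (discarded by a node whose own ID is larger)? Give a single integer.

Answer: 3

Derivation:
Round 1: pos1(id33) recv 98: fwd; pos2(id11) recv 33: fwd; pos3(id60) recv 11: drop; pos4(id41) recv 60: fwd; pos5(id35) recv 41: fwd; pos6(id31) recv 35: fwd; pos0(id98) recv 31: drop
Round 2: pos2(id11) recv 98: fwd; pos3(id60) recv 33: drop; pos5(id35) recv 60: fwd; pos6(id31) recv 41: fwd; pos0(id98) recv 35: drop
Round 3: pos3(id60) recv 98: fwd; pos6(id31) recv 60: fwd; pos0(id98) recv 41: drop
Round 4: pos4(id41) recv 98: fwd; pos0(id98) recv 60: drop
Round 5: pos5(id35) recv 98: fwd
Round 6: pos6(id31) recv 98: fwd
Round 7: pos0(id98) recv 98: ELECTED
Message ID 41 originates at pos 4; dropped at pos 0 in round 3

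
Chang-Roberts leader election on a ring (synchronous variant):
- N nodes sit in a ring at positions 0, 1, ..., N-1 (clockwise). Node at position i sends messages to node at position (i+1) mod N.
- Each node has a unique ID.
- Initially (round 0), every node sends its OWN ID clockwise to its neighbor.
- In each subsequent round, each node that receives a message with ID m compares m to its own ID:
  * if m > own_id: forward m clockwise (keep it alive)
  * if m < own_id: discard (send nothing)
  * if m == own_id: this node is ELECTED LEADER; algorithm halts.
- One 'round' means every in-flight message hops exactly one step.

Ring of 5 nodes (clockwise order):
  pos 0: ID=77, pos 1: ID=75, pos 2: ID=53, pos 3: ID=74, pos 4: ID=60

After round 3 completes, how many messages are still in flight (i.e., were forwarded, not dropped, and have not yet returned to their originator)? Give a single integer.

Answer: 2

Derivation:
Round 1: pos1(id75) recv 77: fwd; pos2(id53) recv 75: fwd; pos3(id74) recv 53: drop; pos4(id60) recv 74: fwd; pos0(id77) recv 60: drop
Round 2: pos2(id53) recv 77: fwd; pos3(id74) recv 75: fwd; pos0(id77) recv 74: drop
Round 3: pos3(id74) recv 77: fwd; pos4(id60) recv 75: fwd
After round 3: 2 messages still in flight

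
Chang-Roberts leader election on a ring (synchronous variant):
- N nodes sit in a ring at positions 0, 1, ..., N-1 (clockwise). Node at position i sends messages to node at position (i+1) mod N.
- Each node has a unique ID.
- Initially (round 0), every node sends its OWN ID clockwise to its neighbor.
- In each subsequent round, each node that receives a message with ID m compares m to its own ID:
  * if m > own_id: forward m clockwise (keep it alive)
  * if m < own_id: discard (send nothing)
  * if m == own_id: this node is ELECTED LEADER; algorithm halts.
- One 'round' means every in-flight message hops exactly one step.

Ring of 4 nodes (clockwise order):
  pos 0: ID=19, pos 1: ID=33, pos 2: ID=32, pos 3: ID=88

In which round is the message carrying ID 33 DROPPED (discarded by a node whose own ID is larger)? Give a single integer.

Answer: 2

Derivation:
Round 1: pos1(id33) recv 19: drop; pos2(id32) recv 33: fwd; pos3(id88) recv 32: drop; pos0(id19) recv 88: fwd
Round 2: pos3(id88) recv 33: drop; pos1(id33) recv 88: fwd
Round 3: pos2(id32) recv 88: fwd
Round 4: pos3(id88) recv 88: ELECTED
Message ID 33 originates at pos 1; dropped at pos 3 in round 2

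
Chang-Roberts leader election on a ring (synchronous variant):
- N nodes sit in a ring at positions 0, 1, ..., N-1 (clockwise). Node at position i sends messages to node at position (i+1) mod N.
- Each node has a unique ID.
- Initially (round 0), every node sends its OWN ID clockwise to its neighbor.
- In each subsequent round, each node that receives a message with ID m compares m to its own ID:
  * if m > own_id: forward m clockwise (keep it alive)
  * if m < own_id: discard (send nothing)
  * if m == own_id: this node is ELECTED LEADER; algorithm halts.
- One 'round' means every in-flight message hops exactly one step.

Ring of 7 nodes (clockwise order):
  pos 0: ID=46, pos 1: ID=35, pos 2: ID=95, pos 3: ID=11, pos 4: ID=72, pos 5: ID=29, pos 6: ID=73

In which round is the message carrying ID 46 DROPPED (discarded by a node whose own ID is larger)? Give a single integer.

Round 1: pos1(id35) recv 46: fwd; pos2(id95) recv 35: drop; pos3(id11) recv 95: fwd; pos4(id72) recv 11: drop; pos5(id29) recv 72: fwd; pos6(id73) recv 29: drop; pos0(id46) recv 73: fwd
Round 2: pos2(id95) recv 46: drop; pos4(id72) recv 95: fwd; pos6(id73) recv 72: drop; pos1(id35) recv 73: fwd
Round 3: pos5(id29) recv 95: fwd; pos2(id95) recv 73: drop
Round 4: pos6(id73) recv 95: fwd
Round 5: pos0(id46) recv 95: fwd
Round 6: pos1(id35) recv 95: fwd
Round 7: pos2(id95) recv 95: ELECTED
Message ID 46 originates at pos 0; dropped at pos 2 in round 2

Answer: 2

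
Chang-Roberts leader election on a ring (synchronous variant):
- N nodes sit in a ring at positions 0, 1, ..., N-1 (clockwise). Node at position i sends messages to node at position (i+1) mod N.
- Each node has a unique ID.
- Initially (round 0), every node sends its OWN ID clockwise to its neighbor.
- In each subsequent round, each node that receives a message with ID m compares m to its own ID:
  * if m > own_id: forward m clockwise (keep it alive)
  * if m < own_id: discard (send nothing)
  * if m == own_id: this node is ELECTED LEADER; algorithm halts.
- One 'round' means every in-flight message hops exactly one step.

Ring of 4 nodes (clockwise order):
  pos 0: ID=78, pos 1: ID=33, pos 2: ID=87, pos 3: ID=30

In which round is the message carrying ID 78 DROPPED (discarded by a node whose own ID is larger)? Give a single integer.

Round 1: pos1(id33) recv 78: fwd; pos2(id87) recv 33: drop; pos3(id30) recv 87: fwd; pos0(id78) recv 30: drop
Round 2: pos2(id87) recv 78: drop; pos0(id78) recv 87: fwd
Round 3: pos1(id33) recv 87: fwd
Round 4: pos2(id87) recv 87: ELECTED
Message ID 78 originates at pos 0; dropped at pos 2 in round 2

Answer: 2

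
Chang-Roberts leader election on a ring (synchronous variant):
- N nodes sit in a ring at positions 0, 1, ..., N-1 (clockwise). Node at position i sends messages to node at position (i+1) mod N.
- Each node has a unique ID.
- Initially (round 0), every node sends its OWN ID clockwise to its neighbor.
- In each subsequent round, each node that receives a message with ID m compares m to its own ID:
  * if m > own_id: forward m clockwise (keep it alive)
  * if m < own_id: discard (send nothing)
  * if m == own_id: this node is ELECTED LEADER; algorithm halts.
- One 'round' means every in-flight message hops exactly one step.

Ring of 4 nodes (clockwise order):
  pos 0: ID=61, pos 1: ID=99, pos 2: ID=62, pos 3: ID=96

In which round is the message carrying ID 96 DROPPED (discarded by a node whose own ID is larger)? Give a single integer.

Round 1: pos1(id99) recv 61: drop; pos2(id62) recv 99: fwd; pos3(id96) recv 62: drop; pos0(id61) recv 96: fwd
Round 2: pos3(id96) recv 99: fwd; pos1(id99) recv 96: drop
Round 3: pos0(id61) recv 99: fwd
Round 4: pos1(id99) recv 99: ELECTED
Message ID 96 originates at pos 3; dropped at pos 1 in round 2

Answer: 2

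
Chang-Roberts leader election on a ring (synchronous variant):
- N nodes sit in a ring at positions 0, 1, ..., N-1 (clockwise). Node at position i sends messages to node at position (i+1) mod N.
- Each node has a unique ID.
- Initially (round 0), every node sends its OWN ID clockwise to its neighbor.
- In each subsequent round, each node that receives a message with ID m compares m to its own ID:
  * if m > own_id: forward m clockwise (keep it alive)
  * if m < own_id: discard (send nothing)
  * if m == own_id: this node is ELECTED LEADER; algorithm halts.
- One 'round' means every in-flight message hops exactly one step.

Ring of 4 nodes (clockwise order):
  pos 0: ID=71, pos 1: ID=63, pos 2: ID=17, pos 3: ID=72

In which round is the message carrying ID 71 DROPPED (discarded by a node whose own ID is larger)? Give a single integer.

Answer: 3

Derivation:
Round 1: pos1(id63) recv 71: fwd; pos2(id17) recv 63: fwd; pos3(id72) recv 17: drop; pos0(id71) recv 72: fwd
Round 2: pos2(id17) recv 71: fwd; pos3(id72) recv 63: drop; pos1(id63) recv 72: fwd
Round 3: pos3(id72) recv 71: drop; pos2(id17) recv 72: fwd
Round 4: pos3(id72) recv 72: ELECTED
Message ID 71 originates at pos 0; dropped at pos 3 in round 3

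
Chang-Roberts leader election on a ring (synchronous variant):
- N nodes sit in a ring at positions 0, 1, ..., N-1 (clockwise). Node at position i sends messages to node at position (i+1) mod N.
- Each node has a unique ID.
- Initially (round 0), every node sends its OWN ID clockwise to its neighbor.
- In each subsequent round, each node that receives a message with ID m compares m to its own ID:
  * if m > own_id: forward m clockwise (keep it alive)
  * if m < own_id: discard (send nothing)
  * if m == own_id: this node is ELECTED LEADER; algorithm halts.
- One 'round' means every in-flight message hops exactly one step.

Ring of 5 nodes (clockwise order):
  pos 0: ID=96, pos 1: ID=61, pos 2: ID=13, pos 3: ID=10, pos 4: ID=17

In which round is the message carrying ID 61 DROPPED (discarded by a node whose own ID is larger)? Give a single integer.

Round 1: pos1(id61) recv 96: fwd; pos2(id13) recv 61: fwd; pos3(id10) recv 13: fwd; pos4(id17) recv 10: drop; pos0(id96) recv 17: drop
Round 2: pos2(id13) recv 96: fwd; pos3(id10) recv 61: fwd; pos4(id17) recv 13: drop
Round 3: pos3(id10) recv 96: fwd; pos4(id17) recv 61: fwd
Round 4: pos4(id17) recv 96: fwd; pos0(id96) recv 61: drop
Round 5: pos0(id96) recv 96: ELECTED
Message ID 61 originates at pos 1; dropped at pos 0 in round 4

Answer: 4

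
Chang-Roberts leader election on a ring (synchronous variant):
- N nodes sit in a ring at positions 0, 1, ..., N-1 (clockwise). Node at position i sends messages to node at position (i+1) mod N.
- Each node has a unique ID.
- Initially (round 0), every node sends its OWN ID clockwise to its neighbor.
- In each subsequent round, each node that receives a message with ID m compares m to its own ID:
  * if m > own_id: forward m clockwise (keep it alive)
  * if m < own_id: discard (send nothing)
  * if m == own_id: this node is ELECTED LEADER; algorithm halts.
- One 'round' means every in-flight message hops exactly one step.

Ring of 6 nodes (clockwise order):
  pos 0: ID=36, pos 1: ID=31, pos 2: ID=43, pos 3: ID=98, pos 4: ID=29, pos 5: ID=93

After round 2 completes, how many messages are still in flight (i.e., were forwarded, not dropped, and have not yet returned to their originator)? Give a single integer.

Answer: 2

Derivation:
Round 1: pos1(id31) recv 36: fwd; pos2(id43) recv 31: drop; pos3(id98) recv 43: drop; pos4(id29) recv 98: fwd; pos5(id93) recv 29: drop; pos0(id36) recv 93: fwd
Round 2: pos2(id43) recv 36: drop; pos5(id93) recv 98: fwd; pos1(id31) recv 93: fwd
After round 2: 2 messages still in flight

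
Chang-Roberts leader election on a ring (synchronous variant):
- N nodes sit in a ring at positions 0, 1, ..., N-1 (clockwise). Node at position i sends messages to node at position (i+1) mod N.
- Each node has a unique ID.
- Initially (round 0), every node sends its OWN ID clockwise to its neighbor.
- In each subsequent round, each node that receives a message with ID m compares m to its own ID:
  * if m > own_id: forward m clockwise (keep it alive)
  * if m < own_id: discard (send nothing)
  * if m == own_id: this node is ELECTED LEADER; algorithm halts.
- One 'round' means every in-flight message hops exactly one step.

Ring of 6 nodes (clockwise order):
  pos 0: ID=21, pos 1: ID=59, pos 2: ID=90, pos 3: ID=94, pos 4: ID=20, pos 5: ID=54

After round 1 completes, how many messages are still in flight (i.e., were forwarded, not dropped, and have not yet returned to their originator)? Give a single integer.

Round 1: pos1(id59) recv 21: drop; pos2(id90) recv 59: drop; pos3(id94) recv 90: drop; pos4(id20) recv 94: fwd; pos5(id54) recv 20: drop; pos0(id21) recv 54: fwd
After round 1: 2 messages still in flight

Answer: 2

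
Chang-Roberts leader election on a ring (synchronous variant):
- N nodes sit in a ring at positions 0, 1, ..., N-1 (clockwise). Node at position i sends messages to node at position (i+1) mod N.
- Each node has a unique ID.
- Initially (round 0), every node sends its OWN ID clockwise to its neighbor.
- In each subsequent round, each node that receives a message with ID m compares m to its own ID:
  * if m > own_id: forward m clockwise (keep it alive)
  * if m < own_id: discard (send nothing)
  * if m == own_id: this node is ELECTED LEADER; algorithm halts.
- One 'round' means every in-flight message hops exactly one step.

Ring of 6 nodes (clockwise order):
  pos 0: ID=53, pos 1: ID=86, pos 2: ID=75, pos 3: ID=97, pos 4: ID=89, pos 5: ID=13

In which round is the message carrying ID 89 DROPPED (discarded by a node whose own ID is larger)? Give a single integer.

Round 1: pos1(id86) recv 53: drop; pos2(id75) recv 86: fwd; pos3(id97) recv 75: drop; pos4(id89) recv 97: fwd; pos5(id13) recv 89: fwd; pos0(id53) recv 13: drop
Round 2: pos3(id97) recv 86: drop; pos5(id13) recv 97: fwd; pos0(id53) recv 89: fwd
Round 3: pos0(id53) recv 97: fwd; pos1(id86) recv 89: fwd
Round 4: pos1(id86) recv 97: fwd; pos2(id75) recv 89: fwd
Round 5: pos2(id75) recv 97: fwd; pos3(id97) recv 89: drop
Round 6: pos3(id97) recv 97: ELECTED
Message ID 89 originates at pos 4; dropped at pos 3 in round 5

Answer: 5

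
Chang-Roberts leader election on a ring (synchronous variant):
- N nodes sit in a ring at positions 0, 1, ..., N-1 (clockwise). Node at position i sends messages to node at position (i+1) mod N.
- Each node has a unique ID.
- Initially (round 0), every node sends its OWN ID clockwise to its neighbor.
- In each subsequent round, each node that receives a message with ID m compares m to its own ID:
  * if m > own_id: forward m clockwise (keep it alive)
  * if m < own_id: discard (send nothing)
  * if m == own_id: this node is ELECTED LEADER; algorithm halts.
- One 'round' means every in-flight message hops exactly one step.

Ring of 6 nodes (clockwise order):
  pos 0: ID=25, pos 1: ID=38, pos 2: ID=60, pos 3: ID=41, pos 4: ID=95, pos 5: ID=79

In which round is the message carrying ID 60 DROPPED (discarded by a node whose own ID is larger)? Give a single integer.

Answer: 2

Derivation:
Round 1: pos1(id38) recv 25: drop; pos2(id60) recv 38: drop; pos3(id41) recv 60: fwd; pos4(id95) recv 41: drop; pos5(id79) recv 95: fwd; pos0(id25) recv 79: fwd
Round 2: pos4(id95) recv 60: drop; pos0(id25) recv 95: fwd; pos1(id38) recv 79: fwd
Round 3: pos1(id38) recv 95: fwd; pos2(id60) recv 79: fwd
Round 4: pos2(id60) recv 95: fwd; pos3(id41) recv 79: fwd
Round 5: pos3(id41) recv 95: fwd; pos4(id95) recv 79: drop
Round 6: pos4(id95) recv 95: ELECTED
Message ID 60 originates at pos 2; dropped at pos 4 in round 2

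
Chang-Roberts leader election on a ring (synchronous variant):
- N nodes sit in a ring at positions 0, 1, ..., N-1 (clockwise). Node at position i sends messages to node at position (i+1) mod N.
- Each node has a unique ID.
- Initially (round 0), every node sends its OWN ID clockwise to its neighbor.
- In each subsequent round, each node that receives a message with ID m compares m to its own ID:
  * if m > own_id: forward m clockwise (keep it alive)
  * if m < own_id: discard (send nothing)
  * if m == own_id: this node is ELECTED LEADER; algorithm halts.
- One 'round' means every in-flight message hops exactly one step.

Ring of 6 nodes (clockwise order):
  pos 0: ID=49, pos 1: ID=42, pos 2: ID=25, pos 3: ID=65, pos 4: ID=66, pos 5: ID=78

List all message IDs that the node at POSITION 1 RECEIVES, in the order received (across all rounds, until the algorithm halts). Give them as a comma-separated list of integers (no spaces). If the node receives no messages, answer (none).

Answer: 49,78

Derivation:
Round 1: pos1(id42) recv 49: fwd; pos2(id25) recv 42: fwd; pos3(id65) recv 25: drop; pos4(id66) recv 65: drop; pos5(id78) recv 66: drop; pos0(id49) recv 78: fwd
Round 2: pos2(id25) recv 49: fwd; pos3(id65) recv 42: drop; pos1(id42) recv 78: fwd
Round 3: pos3(id65) recv 49: drop; pos2(id25) recv 78: fwd
Round 4: pos3(id65) recv 78: fwd
Round 5: pos4(id66) recv 78: fwd
Round 6: pos5(id78) recv 78: ELECTED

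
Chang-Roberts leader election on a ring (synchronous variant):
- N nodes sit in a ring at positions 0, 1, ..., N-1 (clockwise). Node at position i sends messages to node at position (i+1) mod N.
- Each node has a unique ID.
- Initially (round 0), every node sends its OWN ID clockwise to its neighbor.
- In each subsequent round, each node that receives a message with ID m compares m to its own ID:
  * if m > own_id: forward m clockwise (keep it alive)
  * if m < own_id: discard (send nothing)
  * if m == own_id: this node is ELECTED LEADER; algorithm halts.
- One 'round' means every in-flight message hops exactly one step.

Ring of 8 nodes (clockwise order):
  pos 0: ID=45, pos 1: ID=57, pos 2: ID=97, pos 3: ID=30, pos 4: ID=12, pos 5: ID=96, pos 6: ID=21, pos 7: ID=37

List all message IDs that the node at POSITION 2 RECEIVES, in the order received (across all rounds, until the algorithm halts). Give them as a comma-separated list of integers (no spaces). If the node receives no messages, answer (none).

Answer: 57,96,97

Derivation:
Round 1: pos1(id57) recv 45: drop; pos2(id97) recv 57: drop; pos3(id30) recv 97: fwd; pos4(id12) recv 30: fwd; pos5(id96) recv 12: drop; pos6(id21) recv 96: fwd; pos7(id37) recv 21: drop; pos0(id45) recv 37: drop
Round 2: pos4(id12) recv 97: fwd; pos5(id96) recv 30: drop; pos7(id37) recv 96: fwd
Round 3: pos5(id96) recv 97: fwd; pos0(id45) recv 96: fwd
Round 4: pos6(id21) recv 97: fwd; pos1(id57) recv 96: fwd
Round 5: pos7(id37) recv 97: fwd; pos2(id97) recv 96: drop
Round 6: pos0(id45) recv 97: fwd
Round 7: pos1(id57) recv 97: fwd
Round 8: pos2(id97) recv 97: ELECTED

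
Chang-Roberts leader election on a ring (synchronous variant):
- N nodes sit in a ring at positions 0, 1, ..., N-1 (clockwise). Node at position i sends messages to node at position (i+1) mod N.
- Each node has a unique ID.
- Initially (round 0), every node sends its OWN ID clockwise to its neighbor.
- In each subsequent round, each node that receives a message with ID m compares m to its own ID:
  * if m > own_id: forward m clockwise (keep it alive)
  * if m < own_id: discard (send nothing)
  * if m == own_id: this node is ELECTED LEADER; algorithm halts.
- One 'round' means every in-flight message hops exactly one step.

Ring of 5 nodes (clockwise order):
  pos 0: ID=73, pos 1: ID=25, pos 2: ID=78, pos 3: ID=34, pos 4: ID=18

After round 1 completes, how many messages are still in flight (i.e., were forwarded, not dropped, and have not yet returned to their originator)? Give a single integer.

Answer: 3

Derivation:
Round 1: pos1(id25) recv 73: fwd; pos2(id78) recv 25: drop; pos3(id34) recv 78: fwd; pos4(id18) recv 34: fwd; pos0(id73) recv 18: drop
After round 1: 3 messages still in flight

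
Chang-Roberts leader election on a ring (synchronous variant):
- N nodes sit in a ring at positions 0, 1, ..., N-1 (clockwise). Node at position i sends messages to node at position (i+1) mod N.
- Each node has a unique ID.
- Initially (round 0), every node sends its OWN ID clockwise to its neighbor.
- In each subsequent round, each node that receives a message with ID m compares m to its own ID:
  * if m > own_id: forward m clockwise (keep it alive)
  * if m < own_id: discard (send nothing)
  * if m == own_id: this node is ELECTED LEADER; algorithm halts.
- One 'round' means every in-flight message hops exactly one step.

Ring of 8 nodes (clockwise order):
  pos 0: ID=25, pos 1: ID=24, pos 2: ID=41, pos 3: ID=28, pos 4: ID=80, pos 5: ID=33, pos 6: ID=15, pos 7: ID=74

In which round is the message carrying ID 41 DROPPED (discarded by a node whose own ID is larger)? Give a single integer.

Round 1: pos1(id24) recv 25: fwd; pos2(id41) recv 24: drop; pos3(id28) recv 41: fwd; pos4(id80) recv 28: drop; pos5(id33) recv 80: fwd; pos6(id15) recv 33: fwd; pos7(id74) recv 15: drop; pos0(id25) recv 74: fwd
Round 2: pos2(id41) recv 25: drop; pos4(id80) recv 41: drop; pos6(id15) recv 80: fwd; pos7(id74) recv 33: drop; pos1(id24) recv 74: fwd
Round 3: pos7(id74) recv 80: fwd; pos2(id41) recv 74: fwd
Round 4: pos0(id25) recv 80: fwd; pos3(id28) recv 74: fwd
Round 5: pos1(id24) recv 80: fwd; pos4(id80) recv 74: drop
Round 6: pos2(id41) recv 80: fwd
Round 7: pos3(id28) recv 80: fwd
Round 8: pos4(id80) recv 80: ELECTED
Message ID 41 originates at pos 2; dropped at pos 4 in round 2

Answer: 2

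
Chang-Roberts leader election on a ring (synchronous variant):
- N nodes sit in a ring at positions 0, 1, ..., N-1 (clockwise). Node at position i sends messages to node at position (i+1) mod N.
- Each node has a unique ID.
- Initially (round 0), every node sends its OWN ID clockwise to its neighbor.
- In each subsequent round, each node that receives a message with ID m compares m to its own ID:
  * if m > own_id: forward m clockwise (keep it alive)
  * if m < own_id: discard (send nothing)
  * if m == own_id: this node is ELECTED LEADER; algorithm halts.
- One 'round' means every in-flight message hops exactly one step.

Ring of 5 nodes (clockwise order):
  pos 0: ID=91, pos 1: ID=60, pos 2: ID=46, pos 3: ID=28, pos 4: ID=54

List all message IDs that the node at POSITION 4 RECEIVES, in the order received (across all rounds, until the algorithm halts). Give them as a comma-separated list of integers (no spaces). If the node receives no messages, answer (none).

Round 1: pos1(id60) recv 91: fwd; pos2(id46) recv 60: fwd; pos3(id28) recv 46: fwd; pos4(id54) recv 28: drop; pos0(id91) recv 54: drop
Round 2: pos2(id46) recv 91: fwd; pos3(id28) recv 60: fwd; pos4(id54) recv 46: drop
Round 3: pos3(id28) recv 91: fwd; pos4(id54) recv 60: fwd
Round 4: pos4(id54) recv 91: fwd; pos0(id91) recv 60: drop
Round 5: pos0(id91) recv 91: ELECTED

Answer: 28,46,60,91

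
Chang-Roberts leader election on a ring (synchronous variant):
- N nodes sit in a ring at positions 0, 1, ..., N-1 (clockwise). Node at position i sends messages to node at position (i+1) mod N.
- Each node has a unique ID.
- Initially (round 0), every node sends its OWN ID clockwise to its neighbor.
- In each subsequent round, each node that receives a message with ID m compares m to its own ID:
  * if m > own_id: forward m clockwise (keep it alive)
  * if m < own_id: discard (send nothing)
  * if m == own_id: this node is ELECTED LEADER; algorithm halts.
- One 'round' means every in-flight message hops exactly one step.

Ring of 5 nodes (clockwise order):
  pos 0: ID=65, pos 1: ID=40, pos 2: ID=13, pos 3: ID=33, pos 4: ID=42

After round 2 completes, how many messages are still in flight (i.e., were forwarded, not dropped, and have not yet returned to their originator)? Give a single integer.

Answer: 2

Derivation:
Round 1: pos1(id40) recv 65: fwd; pos2(id13) recv 40: fwd; pos3(id33) recv 13: drop; pos4(id42) recv 33: drop; pos0(id65) recv 42: drop
Round 2: pos2(id13) recv 65: fwd; pos3(id33) recv 40: fwd
After round 2: 2 messages still in flight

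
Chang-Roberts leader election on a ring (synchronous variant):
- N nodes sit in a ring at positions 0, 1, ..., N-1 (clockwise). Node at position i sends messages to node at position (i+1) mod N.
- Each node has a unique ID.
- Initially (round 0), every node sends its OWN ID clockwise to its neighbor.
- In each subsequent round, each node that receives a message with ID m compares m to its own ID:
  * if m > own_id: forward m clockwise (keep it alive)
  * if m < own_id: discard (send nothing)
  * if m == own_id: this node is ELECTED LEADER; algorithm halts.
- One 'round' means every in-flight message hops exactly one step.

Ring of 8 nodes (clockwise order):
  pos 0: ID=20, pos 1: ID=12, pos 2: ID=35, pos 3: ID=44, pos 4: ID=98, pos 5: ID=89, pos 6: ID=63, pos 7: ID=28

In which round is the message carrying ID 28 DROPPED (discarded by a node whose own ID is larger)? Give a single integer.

Answer: 3

Derivation:
Round 1: pos1(id12) recv 20: fwd; pos2(id35) recv 12: drop; pos3(id44) recv 35: drop; pos4(id98) recv 44: drop; pos5(id89) recv 98: fwd; pos6(id63) recv 89: fwd; pos7(id28) recv 63: fwd; pos0(id20) recv 28: fwd
Round 2: pos2(id35) recv 20: drop; pos6(id63) recv 98: fwd; pos7(id28) recv 89: fwd; pos0(id20) recv 63: fwd; pos1(id12) recv 28: fwd
Round 3: pos7(id28) recv 98: fwd; pos0(id20) recv 89: fwd; pos1(id12) recv 63: fwd; pos2(id35) recv 28: drop
Round 4: pos0(id20) recv 98: fwd; pos1(id12) recv 89: fwd; pos2(id35) recv 63: fwd
Round 5: pos1(id12) recv 98: fwd; pos2(id35) recv 89: fwd; pos3(id44) recv 63: fwd
Round 6: pos2(id35) recv 98: fwd; pos3(id44) recv 89: fwd; pos4(id98) recv 63: drop
Round 7: pos3(id44) recv 98: fwd; pos4(id98) recv 89: drop
Round 8: pos4(id98) recv 98: ELECTED
Message ID 28 originates at pos 7; dropped at pos 2 in round 3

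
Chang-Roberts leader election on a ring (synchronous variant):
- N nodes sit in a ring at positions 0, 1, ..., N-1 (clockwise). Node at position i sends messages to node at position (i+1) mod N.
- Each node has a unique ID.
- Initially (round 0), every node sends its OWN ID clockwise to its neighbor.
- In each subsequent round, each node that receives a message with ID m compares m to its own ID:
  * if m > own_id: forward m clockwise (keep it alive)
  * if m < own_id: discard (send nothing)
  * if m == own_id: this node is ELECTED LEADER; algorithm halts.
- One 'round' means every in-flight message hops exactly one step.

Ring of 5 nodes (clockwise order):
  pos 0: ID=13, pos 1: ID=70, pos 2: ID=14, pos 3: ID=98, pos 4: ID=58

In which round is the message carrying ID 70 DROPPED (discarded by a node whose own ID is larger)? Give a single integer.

Round 1: pos1(id70) recv 13: drop; pos2(id14) recv 70: fwd; pos3(id98) recv 14: drop; pos4(id58) recv 98: fwd; pos0(id13) recv 58: fwd
Round 2: pos3(id98) recv 70: drop; pos0(id13) recv 98: fwd; pos1(id70) recv 58: drop
Round 3: pos1(id70) recv 98: fwd
Round 4: pos2(id14) recv 98: fwd
Round 5: pos3(id98) recv 98: ELECTED
Message ID 70 originates at pos 1; dropped at pos 3 in round 2

Answer: 2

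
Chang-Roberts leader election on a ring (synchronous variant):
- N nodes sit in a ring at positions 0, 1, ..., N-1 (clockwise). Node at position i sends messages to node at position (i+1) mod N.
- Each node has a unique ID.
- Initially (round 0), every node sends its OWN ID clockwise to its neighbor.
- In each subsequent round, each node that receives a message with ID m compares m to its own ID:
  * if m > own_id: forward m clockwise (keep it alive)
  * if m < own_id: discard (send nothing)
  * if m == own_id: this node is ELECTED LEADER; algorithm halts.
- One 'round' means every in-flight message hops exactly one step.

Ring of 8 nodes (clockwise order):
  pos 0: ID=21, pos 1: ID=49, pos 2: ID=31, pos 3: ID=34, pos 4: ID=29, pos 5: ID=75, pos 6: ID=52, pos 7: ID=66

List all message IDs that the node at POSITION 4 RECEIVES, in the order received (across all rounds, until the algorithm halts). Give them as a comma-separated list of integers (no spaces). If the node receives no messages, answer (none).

Answer: 34,49,66,75

Derivation:
Round 1: pos1(id49) recv 21: drop; pos2(id31) recv 49: fwd; pos3(id34) recv 31: drop; pos4(id29) recv 34: fwd; pos5(id75) recv 29: drop; pos6(id52) recv 75: fwd; pos7(id66) recv 52: drop; pos0(id21) recv 66: fwd
Round 2: pos3(id34) recv 49: fwd; pos5(id75) recv 34: drop; pos7(id66) recv 75: fwd; pos1(id49) recv 66: fwd
Round 3: pos4(id29) recv 49: fwd; pos0(id21) recv 75: fwd; pos2(id31) recv 66: fwd
Round 4: pos5(id75) recv 49: drop; pos1(id49) recv 75: fwd; pos3(id34) recv 66: fwd
Round 5: pos2(id31) recv 75: fwd; pos4(id29) recv 66: fwd
Round 6: pos3(id34) recv 75: fwd; pos5(id75) recv 66: drop
Round 7: pos4(id29) recv 75: fwd
Round 8: pos5(id75) recv 75: ELECTED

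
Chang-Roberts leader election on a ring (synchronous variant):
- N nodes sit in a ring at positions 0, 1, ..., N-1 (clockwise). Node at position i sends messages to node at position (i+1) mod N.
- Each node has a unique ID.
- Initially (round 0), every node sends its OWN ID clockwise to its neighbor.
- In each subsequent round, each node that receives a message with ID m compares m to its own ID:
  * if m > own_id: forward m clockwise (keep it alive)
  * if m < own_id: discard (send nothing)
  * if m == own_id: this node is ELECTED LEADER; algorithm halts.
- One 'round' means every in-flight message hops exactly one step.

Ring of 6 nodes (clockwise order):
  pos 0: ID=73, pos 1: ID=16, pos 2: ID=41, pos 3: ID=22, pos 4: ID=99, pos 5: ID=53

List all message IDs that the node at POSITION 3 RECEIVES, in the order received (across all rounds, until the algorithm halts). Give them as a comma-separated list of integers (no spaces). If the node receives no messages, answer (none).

Round 1: pos1(id16) recv 73: fwd; pos2(id41) recv 16: drop; pos3(id22) recv 41: fwd; pos4(id99) recv 22: drop; pos5(id53) recv 99: fwd; pos0(id73) recv 53: drop
Round 2: pos2(id41) recv 73: fwd; pos4(id99) recv 41: drop; pos0(id73) recv 99: fwd
Round 3: pos3(id22) recv 73: fwd; pos1(id16) recv 99: fwd
Round 4: pos4(id99) recv 73: drop; pos2(id41) recv 99: fwd
Round 5: pos3(id22) recv 99: fwd
Round 6: pos4(id99) recv 99: ELECTED

Answer: 41,73,99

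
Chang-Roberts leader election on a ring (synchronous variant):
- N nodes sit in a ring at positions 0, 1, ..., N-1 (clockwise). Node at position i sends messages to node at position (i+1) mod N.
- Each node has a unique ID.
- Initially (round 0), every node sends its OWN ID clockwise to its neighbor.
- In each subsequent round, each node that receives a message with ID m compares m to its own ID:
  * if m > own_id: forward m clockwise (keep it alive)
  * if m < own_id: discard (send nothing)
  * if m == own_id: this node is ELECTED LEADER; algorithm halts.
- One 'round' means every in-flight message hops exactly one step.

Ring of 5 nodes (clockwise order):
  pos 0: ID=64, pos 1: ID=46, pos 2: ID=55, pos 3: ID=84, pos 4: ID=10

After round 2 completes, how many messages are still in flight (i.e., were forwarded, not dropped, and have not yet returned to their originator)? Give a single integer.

Round 1: pos1(id46) recv 64: fwd; pos2(id55) recv 46: drop; pos3(id84) recv 55: drop; pos4(id10) recv 84: fwd; pos0(id64) recv 10: drop
Round 2: pos2(id55) recv 64: fwd; pos0(id64) recv 84: fwd
After round 2: 2 messages still in flight

Answer: 2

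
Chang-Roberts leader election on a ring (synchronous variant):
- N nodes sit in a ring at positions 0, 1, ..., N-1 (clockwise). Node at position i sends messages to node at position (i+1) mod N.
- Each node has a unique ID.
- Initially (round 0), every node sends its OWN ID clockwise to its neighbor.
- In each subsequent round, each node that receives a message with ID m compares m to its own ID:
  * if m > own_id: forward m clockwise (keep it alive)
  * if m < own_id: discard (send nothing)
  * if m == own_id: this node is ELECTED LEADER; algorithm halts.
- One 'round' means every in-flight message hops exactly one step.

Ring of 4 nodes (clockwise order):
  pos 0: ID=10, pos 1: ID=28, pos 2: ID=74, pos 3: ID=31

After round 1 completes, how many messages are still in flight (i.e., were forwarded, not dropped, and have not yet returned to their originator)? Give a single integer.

Answer: 2

Derivation:
Round 1: pos1(id28) recv 10: drop; pos2(id74) recv 28: drop; pos3(id31) recv 74: fwd; pos0(id10) recv 31: fwd
After round 1: 2 messages still in flight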